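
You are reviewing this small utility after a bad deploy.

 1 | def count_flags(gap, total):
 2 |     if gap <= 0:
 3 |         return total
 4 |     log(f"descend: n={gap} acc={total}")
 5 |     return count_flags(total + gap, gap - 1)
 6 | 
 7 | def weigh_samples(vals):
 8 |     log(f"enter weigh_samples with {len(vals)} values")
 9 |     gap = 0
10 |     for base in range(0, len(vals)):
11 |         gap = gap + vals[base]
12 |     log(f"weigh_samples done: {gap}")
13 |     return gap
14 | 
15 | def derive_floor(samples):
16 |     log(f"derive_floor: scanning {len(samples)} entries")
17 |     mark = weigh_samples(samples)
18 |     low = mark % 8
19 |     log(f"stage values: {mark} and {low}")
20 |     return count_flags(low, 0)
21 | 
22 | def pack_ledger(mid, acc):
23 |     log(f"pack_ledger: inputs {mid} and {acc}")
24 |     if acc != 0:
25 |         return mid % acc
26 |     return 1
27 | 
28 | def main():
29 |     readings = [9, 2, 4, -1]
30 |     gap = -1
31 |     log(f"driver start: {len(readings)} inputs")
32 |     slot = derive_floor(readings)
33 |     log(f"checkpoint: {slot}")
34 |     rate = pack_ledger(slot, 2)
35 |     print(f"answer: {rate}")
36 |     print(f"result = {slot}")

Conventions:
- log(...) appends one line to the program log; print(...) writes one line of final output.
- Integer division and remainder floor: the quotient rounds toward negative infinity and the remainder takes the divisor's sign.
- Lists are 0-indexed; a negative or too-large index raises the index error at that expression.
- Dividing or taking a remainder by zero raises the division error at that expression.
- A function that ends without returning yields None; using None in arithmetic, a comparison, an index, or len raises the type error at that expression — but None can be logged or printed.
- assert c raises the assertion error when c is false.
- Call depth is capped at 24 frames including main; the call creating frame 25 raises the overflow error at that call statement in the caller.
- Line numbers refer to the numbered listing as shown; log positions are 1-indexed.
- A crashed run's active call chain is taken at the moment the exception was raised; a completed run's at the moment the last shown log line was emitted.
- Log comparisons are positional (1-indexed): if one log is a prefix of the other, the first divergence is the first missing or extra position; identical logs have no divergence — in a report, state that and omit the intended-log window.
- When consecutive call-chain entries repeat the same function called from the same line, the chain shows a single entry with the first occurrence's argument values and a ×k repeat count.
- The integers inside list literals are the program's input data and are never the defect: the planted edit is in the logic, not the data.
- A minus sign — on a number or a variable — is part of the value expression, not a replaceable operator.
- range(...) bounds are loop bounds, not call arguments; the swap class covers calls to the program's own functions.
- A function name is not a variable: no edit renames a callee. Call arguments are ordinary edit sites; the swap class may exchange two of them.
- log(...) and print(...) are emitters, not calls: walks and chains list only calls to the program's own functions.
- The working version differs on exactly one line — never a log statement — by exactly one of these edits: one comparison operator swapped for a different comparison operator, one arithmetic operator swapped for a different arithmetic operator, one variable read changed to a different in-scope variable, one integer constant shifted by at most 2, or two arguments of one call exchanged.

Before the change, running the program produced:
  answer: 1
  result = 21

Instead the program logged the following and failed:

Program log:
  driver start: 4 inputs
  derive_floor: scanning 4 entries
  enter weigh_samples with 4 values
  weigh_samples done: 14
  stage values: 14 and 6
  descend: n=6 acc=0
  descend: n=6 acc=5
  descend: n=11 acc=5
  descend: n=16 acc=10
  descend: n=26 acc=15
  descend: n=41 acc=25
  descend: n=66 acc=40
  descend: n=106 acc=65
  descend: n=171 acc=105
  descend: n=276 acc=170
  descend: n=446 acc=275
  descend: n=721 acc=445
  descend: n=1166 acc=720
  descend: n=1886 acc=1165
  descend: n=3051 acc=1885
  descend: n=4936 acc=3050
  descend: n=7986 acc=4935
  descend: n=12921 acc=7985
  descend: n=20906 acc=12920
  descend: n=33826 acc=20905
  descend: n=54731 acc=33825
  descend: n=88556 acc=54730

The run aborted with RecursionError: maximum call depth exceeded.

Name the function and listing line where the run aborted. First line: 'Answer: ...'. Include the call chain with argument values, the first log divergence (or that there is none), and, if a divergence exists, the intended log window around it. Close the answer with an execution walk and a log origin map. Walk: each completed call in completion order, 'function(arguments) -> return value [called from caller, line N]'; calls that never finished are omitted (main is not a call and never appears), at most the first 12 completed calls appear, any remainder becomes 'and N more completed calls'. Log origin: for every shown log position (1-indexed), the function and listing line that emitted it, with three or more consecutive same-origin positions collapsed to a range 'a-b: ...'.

Answer: the error was raised in count_flags, line 5.
The tell: The earliest visible damage is log position 7 — 'descend: n=6 acc=5' rather than the intended 'descend: n=5 acc=6'.
Call chain: main -> derive_floor([9, 2, 4, -1]) (called at line 32) -> count_flags(6, 0) (called at line 20) -> count_flags(6, 5) (called at line 5) ×21.
First divergence: position 7 — the shown line 'descend: n=6 acc=5' should read 'descend: n=5 acc=6'.
Intended log window:
  5: stage values: 14 and 6
  6: descend: n=6 acc=0
  7: descend: n=5 acc=6
  8: descend: n=4 acc=11
Execution walk:
  weigh_samples([9, 2, 4, -1]) -> 14  [called from derive_floor, line 17]
Log origin:
  1: emitted by main (line 31)
  2: emitted by derive_floor (line 16)
  3: emitted by weigh_samples (line 8)
  4: emitted by weigh_samples (line 12)
  5: emitted by derive_floor (line 19)
  6-27: emitted by count_flags (line 4)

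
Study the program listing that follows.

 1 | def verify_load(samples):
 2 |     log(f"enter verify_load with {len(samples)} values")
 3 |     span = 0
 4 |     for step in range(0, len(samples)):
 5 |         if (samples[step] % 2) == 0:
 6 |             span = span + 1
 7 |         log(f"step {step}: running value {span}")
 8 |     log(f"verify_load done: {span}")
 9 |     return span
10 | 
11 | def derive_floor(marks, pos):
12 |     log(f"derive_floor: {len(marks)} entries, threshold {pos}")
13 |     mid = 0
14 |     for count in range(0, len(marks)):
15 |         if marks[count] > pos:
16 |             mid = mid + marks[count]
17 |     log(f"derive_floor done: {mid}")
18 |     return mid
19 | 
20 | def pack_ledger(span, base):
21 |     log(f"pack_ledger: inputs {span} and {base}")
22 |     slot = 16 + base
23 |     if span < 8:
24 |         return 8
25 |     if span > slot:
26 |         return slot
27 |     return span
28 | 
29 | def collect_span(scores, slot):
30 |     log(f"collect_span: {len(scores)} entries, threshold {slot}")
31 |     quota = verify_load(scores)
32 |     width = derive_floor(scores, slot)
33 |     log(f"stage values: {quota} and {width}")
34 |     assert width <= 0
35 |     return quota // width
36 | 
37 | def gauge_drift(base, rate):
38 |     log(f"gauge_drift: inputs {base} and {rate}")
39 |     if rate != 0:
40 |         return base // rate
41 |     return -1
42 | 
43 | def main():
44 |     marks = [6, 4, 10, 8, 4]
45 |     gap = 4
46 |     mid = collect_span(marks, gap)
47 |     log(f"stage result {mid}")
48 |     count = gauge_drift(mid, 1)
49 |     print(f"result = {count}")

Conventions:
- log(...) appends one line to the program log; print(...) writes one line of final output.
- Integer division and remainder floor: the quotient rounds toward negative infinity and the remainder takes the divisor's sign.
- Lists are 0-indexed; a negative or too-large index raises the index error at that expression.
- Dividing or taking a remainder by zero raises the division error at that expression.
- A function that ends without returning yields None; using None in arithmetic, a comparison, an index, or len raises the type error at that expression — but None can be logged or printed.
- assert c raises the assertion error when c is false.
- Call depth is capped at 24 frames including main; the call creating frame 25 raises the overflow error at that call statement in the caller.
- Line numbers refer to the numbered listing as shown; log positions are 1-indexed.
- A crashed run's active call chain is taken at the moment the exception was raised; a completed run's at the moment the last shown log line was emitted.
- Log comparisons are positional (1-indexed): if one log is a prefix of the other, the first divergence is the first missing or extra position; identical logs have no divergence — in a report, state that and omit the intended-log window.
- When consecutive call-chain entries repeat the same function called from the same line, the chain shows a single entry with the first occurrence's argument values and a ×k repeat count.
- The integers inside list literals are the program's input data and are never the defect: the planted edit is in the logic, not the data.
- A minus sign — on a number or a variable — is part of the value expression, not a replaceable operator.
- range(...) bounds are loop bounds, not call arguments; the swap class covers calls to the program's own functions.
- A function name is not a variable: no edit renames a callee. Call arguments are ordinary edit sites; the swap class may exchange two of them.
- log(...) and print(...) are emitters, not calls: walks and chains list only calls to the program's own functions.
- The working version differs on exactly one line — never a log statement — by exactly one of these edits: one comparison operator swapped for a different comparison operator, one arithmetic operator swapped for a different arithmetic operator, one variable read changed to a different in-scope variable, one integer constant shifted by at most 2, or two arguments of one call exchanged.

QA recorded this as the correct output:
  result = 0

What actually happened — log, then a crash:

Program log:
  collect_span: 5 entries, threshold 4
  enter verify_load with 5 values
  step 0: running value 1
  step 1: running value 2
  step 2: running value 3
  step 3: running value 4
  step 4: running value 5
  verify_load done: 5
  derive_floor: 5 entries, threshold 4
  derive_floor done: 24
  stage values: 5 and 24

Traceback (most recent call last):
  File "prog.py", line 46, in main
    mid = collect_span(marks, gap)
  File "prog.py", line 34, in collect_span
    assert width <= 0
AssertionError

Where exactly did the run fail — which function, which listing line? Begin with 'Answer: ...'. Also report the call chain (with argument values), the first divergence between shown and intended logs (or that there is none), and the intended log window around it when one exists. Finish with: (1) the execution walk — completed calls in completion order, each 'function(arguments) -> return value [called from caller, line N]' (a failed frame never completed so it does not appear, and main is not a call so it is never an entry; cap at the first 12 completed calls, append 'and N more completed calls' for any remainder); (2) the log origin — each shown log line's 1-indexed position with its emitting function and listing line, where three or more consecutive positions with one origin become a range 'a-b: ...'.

Answer: the error was raised in collect_span, line 34.
Core observation: After 11 matching log lines the faulty run goes silent, while the working version continues with 'stage result 0'.
Call chain: main -> collect_span([6, 4, 10, 8, 4], 4) (called at line 46).
First divergence: position 12 — after 11 matching lines the faulty run goes silent; intended next line 'stage result 0'.
Intended log window:
  10: derive_floor done: 24
  11: stage values: 5 and 24
  12: stage result 0
  13: gauge_drift: inputs 0 and 1
Execution walk:
  verify_load([6, 4, 10, 8, 4]) -> 5  [called from collect_span, line 31]
  derive_floor([6, 4, 10, 8, 4], 4) -> 24  [called from collect_span, line 32]
Origin of each log line:
  1: emitted by collect_span (line 30)
  2: emitted by verify_load (line 2)
  3-7: emitted by verify_load (line 7)
  8: emitted by verify_load (line 8)
  9: emitted by derive_floor (line 12)
  10: emitted by derive_floor (line 17)
  11: emitted by collect_span (line 33)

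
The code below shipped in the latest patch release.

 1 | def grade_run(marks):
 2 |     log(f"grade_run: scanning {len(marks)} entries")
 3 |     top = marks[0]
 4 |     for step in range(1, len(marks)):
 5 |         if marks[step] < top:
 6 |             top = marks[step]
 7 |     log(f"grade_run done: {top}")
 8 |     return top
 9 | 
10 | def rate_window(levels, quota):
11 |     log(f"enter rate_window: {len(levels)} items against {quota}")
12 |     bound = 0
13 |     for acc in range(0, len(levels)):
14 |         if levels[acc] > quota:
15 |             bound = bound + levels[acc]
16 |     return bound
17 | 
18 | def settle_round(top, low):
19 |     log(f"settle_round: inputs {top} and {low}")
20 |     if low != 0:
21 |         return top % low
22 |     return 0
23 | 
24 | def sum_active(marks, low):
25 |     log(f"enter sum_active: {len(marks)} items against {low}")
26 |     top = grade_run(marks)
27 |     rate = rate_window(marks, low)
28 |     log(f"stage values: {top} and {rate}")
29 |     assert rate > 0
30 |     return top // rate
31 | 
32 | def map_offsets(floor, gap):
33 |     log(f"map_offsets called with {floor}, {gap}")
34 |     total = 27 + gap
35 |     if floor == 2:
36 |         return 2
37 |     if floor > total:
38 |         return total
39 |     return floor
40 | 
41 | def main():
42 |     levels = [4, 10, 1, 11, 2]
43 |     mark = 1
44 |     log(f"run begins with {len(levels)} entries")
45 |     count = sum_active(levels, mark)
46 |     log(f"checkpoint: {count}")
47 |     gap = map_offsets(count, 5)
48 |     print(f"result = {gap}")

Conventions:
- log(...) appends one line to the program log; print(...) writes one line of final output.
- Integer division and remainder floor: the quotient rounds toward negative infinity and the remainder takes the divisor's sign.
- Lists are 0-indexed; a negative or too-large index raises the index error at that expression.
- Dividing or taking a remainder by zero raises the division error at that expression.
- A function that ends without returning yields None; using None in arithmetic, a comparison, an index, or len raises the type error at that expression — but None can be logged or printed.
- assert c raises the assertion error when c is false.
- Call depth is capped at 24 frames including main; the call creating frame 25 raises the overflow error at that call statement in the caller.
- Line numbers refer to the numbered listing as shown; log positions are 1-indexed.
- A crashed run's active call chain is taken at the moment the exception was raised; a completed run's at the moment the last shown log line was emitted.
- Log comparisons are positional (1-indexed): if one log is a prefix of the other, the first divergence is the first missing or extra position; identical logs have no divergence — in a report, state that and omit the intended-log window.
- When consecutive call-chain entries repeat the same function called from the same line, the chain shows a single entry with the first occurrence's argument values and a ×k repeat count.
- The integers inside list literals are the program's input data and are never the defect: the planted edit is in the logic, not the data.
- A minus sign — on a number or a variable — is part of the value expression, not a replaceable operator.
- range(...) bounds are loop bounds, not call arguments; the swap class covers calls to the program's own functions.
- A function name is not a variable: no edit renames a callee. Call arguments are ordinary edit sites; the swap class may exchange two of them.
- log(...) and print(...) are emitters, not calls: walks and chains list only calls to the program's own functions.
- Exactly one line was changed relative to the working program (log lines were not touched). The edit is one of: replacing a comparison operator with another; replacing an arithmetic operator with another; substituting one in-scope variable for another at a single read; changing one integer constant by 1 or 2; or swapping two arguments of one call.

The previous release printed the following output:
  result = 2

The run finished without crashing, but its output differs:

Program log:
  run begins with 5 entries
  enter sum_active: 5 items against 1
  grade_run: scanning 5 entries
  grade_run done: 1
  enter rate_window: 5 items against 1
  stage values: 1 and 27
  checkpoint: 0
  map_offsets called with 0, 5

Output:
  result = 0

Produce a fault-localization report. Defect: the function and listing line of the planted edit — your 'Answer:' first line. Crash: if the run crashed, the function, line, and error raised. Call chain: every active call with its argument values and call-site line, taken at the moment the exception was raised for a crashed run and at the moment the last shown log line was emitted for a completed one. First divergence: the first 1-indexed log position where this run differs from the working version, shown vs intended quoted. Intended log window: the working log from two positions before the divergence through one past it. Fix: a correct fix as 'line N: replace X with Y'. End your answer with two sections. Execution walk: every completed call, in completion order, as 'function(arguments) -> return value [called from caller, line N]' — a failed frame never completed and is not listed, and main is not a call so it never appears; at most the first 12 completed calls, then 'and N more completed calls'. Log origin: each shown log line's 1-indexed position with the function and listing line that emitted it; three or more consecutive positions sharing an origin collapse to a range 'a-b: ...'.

Answer: the defect is in map_offsets at line 35.
The tell: No log line changed; the fault shows up purely in the output.
Call chain: main -> map_offsets(0, 5) (called at line 47).
First divergence: none; the two logs match at every position.
Execution walk:
  grade_run([4, 10, 1, 11, 2]) -> 1  [called from sum_active, line 26]
  rate_window([4, 10, 1, 11, 2], 1) -> 27  [called from sum_active, line 27]
  sum_active([4, 10, 1, 11, 2], 1) -> 0  [called from main, line 45]
  map_offsets(0, 5) -> 0  [called from main, line 47]
Log origins:
  1: emitted by main (line 44)
  2: emitted by sum_active (line 25)
  3: emitted by grade_run (line 2)
  4: emitted by grade_run (line 7)
  5: emitted by rate_window (line 11)
  6: emitted by sum_active (line 28)
  7: emitted by main (line 46)
  8: emitted by map_offsets (line 33)
A correct fix: line 35: replace `==` with `<`.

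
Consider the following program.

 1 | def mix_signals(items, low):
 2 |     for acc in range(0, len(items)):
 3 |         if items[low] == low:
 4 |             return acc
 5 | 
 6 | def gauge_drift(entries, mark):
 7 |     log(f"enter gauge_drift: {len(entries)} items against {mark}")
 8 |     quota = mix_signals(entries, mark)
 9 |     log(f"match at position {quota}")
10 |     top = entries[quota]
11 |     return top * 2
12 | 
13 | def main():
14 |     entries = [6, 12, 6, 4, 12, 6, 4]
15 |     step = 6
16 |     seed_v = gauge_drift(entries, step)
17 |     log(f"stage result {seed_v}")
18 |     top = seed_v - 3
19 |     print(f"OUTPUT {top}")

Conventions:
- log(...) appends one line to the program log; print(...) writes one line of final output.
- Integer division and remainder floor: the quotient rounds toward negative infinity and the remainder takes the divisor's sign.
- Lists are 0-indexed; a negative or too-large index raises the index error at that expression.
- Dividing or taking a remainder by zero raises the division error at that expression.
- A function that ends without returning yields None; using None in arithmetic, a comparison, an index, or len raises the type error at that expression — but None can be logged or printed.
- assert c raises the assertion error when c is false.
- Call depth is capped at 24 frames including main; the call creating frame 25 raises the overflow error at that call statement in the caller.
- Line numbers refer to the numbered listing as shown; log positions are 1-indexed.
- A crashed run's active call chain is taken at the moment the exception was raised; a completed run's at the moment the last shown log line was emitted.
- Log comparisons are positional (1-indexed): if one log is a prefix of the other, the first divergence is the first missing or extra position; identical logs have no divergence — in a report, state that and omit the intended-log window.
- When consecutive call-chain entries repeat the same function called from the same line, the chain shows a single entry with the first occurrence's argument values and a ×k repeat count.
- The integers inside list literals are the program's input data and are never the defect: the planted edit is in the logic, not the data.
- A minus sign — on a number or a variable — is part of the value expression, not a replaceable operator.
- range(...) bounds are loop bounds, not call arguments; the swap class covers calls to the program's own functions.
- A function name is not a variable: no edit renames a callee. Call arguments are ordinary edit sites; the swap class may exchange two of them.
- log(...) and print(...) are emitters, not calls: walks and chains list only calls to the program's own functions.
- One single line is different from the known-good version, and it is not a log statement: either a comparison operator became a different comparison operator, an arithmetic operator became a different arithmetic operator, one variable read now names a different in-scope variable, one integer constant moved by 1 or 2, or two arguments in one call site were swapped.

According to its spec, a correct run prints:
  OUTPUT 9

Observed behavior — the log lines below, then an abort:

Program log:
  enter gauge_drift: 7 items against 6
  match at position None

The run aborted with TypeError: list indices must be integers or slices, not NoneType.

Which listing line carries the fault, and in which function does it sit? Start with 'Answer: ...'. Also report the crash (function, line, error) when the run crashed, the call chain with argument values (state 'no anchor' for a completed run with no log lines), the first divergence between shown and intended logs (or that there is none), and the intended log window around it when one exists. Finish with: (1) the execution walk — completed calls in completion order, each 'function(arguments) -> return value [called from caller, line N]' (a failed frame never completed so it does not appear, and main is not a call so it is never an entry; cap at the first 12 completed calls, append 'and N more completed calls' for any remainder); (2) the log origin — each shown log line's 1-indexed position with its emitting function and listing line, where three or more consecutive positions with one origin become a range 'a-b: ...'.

Answer: the defect is in mix_signals at line 3.
Key fact: Position 2 is the first bad log line: 'match at position None' should read 'match at position 0'.
Crash: gauge_drift, line 10, TypeError.
Call chain: main -> gauge_drift([6, 12, 6, 4, 12, 6, 4], 6) (called at line 16).
First divergence: position 2; shown 'match at position None' vs intended 'match at position 0'.
Intended log window:
  1: enter gauge_drift: 7 items against 6
  2: match at position 0
  3: stage result 12
Execution walk:
  mix_signals([6, 12, 6, 4, 12, 6, 4], 6) -> None  [called from gauge_drift, line 8]
Log line origins:
  1: emitted by gauge_drift (line 7)
  2: emitted by gauge_drift (line 9)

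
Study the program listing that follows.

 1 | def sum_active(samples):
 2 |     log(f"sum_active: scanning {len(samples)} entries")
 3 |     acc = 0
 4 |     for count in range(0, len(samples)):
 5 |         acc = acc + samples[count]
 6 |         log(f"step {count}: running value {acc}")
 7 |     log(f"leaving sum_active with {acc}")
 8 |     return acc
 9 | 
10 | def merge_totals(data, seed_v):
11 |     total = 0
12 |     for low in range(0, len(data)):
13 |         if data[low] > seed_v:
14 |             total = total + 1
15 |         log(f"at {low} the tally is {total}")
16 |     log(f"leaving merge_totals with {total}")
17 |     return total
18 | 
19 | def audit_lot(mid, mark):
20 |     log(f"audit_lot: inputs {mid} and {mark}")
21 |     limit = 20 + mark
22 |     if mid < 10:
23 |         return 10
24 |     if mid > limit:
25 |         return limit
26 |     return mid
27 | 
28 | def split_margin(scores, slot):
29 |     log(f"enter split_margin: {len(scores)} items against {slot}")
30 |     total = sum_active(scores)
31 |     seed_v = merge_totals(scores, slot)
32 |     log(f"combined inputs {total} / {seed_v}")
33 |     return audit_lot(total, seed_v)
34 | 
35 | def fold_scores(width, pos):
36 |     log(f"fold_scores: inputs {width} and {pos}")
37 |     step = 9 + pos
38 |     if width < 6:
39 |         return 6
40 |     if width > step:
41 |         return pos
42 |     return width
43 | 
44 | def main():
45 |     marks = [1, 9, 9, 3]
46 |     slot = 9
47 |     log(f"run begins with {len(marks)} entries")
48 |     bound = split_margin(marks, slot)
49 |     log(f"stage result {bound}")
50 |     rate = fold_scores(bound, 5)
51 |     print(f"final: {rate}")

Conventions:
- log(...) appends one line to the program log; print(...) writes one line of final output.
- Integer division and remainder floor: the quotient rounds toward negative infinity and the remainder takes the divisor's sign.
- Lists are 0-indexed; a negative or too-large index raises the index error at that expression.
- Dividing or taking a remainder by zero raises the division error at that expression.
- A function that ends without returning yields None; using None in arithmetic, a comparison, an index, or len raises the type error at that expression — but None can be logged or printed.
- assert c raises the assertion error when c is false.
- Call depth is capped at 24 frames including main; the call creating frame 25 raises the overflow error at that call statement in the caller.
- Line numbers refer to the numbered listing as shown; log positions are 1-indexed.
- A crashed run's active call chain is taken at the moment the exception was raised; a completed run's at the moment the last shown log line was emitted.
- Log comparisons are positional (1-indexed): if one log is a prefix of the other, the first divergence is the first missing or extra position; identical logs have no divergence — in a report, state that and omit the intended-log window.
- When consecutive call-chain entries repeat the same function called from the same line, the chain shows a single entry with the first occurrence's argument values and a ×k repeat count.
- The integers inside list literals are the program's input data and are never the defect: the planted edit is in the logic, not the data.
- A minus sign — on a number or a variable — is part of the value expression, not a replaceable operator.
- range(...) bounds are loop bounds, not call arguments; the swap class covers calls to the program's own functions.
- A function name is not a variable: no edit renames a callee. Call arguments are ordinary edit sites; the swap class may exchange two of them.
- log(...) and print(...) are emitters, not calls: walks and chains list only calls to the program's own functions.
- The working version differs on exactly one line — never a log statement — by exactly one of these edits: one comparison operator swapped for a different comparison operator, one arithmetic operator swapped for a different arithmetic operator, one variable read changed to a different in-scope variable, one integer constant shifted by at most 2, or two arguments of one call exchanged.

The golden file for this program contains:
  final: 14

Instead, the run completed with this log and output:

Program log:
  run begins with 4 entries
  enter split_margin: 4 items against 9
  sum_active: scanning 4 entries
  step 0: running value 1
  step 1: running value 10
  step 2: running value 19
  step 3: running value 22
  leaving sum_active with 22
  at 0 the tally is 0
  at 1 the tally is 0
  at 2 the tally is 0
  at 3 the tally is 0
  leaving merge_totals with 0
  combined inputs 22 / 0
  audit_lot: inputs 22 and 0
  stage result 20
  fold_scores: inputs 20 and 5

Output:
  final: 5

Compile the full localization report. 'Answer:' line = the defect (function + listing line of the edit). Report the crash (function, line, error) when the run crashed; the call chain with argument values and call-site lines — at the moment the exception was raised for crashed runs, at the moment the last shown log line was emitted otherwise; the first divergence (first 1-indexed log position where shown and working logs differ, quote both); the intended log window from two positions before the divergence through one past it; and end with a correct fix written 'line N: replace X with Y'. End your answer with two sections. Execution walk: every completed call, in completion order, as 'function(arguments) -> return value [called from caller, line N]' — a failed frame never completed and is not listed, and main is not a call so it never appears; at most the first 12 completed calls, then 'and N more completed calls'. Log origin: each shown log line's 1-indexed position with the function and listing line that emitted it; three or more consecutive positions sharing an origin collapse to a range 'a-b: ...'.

Answer: the defect is in fold_scores at line 41.
Core observation: The logs agree in full; only the final output differs.
Call chain: main -> fold_scores(20, 5) (called at line 50).
First divergence: none — the logs agree in full.
Execution walk:
  sum_active([1, 9, 9, 3]) -> 22  [called from split_margin, line 30]
  merge_totals([1, 9, 9, 3], 9) -> 0  [called from split_margin, line 31]
  audit_lot(22, 0) -> 20  [called from split_margin, line 33]
  split_margin([1, 9, 9, 3], 9) -> 20  [called from main, line 48]
  fold_scores(20, 5) -> 5  [called from main, line 50]
Log line origins:
  1: from main, line 47
  2: from split_margin, line 29
  3: from sum_active, line 2
  4-7: from sum_active, line 6
  8: from sum_active, line 7
  9-12: from merge_totals, line 15
  13: from merge_totals, line 16
  14: from split_margin, line 32
  15: from audit_lot, line 20
  16: from main, line 49
  17: from fold_scores, line 36
A correct fix: line 41: replace `pos` with `step`.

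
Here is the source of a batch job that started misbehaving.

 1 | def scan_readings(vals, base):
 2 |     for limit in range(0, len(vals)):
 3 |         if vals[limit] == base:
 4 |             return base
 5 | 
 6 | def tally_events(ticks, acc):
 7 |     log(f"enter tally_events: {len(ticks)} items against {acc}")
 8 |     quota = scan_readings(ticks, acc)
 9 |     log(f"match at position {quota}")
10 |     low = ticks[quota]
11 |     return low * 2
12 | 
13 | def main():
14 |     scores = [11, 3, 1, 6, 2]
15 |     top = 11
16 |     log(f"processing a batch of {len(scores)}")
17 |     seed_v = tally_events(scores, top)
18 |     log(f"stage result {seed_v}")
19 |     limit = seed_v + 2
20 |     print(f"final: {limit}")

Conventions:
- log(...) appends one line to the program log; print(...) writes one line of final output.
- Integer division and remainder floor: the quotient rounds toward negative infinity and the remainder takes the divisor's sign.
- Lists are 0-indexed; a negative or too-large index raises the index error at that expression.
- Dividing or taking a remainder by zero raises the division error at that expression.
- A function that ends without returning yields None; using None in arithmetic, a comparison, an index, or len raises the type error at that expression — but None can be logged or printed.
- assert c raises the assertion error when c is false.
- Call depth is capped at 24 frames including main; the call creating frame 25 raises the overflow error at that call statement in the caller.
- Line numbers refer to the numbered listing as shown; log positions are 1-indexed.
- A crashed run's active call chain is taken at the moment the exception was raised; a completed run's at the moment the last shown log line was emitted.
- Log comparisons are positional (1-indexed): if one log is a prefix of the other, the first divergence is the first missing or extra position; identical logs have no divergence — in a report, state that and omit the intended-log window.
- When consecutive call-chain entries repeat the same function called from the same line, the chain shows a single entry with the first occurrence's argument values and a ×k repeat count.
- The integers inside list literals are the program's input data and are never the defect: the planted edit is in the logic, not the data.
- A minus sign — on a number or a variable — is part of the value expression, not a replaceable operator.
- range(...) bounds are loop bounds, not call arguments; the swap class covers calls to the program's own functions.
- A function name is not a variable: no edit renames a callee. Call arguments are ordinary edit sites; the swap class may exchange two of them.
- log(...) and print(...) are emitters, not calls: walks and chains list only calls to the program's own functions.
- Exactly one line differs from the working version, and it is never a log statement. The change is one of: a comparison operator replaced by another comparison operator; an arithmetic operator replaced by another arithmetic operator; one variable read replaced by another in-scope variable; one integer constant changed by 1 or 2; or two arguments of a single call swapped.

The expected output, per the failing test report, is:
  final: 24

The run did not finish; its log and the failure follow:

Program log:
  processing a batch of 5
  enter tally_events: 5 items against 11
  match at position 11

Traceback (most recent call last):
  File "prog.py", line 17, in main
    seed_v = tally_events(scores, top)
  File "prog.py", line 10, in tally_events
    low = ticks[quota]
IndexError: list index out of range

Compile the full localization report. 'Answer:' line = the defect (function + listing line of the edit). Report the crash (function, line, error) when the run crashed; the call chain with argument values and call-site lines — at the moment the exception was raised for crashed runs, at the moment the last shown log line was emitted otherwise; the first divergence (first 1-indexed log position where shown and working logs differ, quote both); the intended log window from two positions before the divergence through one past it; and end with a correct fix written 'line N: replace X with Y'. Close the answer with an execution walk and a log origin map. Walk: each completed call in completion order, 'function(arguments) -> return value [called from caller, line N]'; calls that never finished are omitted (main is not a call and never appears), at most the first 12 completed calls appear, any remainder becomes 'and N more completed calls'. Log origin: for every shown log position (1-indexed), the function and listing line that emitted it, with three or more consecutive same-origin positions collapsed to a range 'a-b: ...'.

Answer: the defect is in scan_readings at line 4.
Key observation: At log position 3 the runs split — shown 'match at position 11', but the working version logs 'match at position 0'.
Crash: tally_events, line 10, IndexError.
Call chain: main -> tally_events([11, 3, 1, 6, 2], 11) (called at line 17).
First divergence: at position 3 the run shows 'match at position 11' where the working version logs 'match at position 0'.
Intended log window:
  1: processing a batch of 5
  2: enter tally_events: 5 items against 11
  3: match at position 0
  4: stage result 22
Execution walk:
  scan_readings([11, 3, 1, 6, 2], 11) -> 11  [called from tally_events, line 8]
Log line origins:
  1: logged in main at line 16
  2: logged in tally_events at line 7
  3: logged in tally_events at line 9
A correct fix: line 4: replace `base` with `limit`.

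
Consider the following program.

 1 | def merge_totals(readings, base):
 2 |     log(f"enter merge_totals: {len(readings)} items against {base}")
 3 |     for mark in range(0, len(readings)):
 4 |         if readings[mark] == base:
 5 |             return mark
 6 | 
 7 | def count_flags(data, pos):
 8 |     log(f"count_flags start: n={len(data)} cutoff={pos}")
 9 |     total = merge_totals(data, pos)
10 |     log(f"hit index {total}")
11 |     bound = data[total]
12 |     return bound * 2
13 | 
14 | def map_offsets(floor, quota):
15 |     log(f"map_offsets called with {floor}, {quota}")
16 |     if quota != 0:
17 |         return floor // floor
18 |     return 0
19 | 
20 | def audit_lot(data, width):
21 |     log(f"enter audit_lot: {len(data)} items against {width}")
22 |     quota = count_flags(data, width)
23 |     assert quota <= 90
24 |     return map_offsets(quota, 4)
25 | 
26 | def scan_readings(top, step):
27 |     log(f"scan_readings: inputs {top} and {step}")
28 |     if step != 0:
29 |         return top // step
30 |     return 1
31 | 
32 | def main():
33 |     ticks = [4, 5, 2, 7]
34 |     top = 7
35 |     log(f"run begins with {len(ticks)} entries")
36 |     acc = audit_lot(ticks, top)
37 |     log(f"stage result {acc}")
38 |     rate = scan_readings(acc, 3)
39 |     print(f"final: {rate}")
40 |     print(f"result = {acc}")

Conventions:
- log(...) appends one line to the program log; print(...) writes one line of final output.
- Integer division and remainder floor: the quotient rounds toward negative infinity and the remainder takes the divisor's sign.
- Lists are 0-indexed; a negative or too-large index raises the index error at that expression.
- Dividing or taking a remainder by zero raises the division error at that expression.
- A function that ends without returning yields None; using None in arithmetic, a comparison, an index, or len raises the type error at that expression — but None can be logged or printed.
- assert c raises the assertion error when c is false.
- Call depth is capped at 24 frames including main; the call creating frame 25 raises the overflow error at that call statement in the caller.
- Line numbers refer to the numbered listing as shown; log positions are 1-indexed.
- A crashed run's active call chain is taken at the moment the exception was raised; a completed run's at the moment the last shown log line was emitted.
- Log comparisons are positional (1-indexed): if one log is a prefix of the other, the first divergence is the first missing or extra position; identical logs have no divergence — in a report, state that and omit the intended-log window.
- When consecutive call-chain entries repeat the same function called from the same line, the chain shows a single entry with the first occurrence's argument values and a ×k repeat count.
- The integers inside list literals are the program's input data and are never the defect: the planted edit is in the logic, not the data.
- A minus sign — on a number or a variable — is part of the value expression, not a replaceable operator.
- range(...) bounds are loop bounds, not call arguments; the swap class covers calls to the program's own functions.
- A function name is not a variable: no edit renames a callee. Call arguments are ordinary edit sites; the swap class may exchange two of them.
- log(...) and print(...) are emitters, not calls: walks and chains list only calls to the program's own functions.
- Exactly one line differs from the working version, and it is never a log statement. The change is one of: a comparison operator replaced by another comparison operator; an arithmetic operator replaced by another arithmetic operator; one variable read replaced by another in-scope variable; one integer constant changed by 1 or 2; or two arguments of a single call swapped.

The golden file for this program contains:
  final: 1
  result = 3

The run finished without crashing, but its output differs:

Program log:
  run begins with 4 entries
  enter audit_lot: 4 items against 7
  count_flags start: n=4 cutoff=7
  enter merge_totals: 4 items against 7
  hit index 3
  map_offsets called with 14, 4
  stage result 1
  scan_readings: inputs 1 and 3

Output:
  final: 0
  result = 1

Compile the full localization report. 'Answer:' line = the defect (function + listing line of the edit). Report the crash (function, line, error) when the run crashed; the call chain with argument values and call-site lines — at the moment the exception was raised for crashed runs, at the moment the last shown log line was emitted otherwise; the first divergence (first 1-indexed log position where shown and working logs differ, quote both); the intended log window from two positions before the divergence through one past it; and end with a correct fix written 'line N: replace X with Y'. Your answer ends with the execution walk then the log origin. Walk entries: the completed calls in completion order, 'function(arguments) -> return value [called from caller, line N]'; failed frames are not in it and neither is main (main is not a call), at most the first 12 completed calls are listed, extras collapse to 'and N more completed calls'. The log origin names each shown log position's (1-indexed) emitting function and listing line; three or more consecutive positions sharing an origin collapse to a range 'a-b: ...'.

Answer: the defect is in map_offsets at line 17.
The tell: Position 7 is the first bad log line: 'stage result 1' should read 'stage result 3'.
Call chain: main -> scan_readings(1, 3) (called at line 38).
First divergence: position 7 — shown 'stage result 1', intended 'stage result 3'.
Intended log window:
  5: hit index 3
  6: map_offsets called with 14, 4
  7: stage result 3
  8: scan_readings: inputs 3 and 3
Execution walk:
  merge_totals([4, 5, 2, 7], 7) -> 3  [called from count_flags, line 9]
  count_flags([4, 5, 2, 7], 7) -> 14  [called from audit_lot, line 22]
  map_offsets(14, 4) -> 1  [called from audit_lot, line 24]
  audit_lot([4, 5, 2, 7], 7) -> 1  [called from main, line 36]
  scan_readings(1, 3) -> 0  [called from main, line 38]
Origin of each log line:
  1: logged in main at line 35
  2: logged in audit_lot at line 21
  3: logged in count_flags at line 8
  4: logged in merge_totals at line 2
  5: logged in count_flags at line 10
  6: logged in map_offsets at line 15
  7: logged in main at line 37
  8: logged in scan_readings at line 27
A correct fix: line 17: replace `floor // floor` with `floor // quota`.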